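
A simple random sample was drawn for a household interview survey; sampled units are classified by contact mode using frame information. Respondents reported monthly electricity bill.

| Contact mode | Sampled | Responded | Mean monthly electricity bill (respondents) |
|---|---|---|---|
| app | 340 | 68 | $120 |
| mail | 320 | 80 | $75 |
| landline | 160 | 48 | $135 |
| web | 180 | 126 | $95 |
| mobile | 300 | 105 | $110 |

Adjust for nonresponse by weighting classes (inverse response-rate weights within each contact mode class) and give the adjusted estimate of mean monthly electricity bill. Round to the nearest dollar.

Response rates by class: app 68/340 = 20%, mail 80/320 = 25%, landline 48/160 = 30%, web 126/180 = 70%, mobile 105/300 = 35%.
With weight = n_sampled/n_responded per class, the weighted class total is n_sampled:
  app: 340 × 120 = 40,800
  mail: 320 × 75 = 24,000
  landline: 160 × 135 = 21,600
  web: 180 × 95 = 17,100
  mobile: 300 × 110 = 33,000
Adjusted estimate = 136,500 / 1,300 = 105 → $105.

$105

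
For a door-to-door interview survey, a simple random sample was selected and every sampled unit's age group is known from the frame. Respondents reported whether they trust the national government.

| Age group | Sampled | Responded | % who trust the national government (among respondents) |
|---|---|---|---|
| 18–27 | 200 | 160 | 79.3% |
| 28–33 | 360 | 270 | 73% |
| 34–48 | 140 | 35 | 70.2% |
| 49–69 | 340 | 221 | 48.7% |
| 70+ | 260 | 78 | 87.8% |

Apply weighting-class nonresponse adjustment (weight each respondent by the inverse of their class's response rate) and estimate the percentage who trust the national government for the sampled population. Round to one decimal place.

Class response rates: 18–27 160/200 = 80%, 28–33 270/360 = 75%, 34–48 35/140 = 25%, 49–69 221/340 = 65%, 70+ 78/260 = 30%.
Inverse-response-rate weighting restores each class to its sampled count, so class totals weight by n_sampled:
  18–27: 200 × 79.3 = 15,860
  28–33: 360 × 73 = 26,280
  34–48: 140 × 70.2 = 9828
  49–69: 340 × 48.7 = 16,558
  70+: 260 × 87.8 = 22,828
Adjusted estimate = 91,354 / 1,300 = 70.2723 → 70.3%.

70.3%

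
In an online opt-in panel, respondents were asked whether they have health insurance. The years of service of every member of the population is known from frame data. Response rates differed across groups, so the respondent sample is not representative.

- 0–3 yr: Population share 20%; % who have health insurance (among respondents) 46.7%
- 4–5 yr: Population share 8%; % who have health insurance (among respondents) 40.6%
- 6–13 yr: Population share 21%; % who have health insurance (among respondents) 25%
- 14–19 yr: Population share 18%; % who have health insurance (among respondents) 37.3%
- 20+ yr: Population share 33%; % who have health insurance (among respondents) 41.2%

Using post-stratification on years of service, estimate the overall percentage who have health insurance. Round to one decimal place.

38.1%

Weight each group's respondent value by its population share:
  0–3 yr: 0.2 × 46.7 = 9.34
  4–5 yr: 0.08 × 40.6 = 3.248
  6–13 yr: 0.21 × 25 = 5.25
  14–19 yr: 0.18 × 37.3 = 6.714
  20+ yr: 0.33 × 41.2 = 13.596
Post-stratified estimate = 38.148 → 38.1%.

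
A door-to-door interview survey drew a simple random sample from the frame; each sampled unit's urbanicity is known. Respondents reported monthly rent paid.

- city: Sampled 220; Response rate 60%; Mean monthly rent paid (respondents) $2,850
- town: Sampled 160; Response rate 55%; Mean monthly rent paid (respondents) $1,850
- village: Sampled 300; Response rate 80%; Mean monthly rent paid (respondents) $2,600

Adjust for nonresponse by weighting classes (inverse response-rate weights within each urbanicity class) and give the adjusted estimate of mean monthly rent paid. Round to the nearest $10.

With weight = n_sampled/n_responded per class, the weighted class total is n_sampled:
  city: 220 × 2850 = 627,000
  town: 160 × 1850 = 296,000
  village: 300 × 2600 = 780,000
Adjusted estimate = 1,703,000 / 680 = 2504.41 → $2,500.

$2,500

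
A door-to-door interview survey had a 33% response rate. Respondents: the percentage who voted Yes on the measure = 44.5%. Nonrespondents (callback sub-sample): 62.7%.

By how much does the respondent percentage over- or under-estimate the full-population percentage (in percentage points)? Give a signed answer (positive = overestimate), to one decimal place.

Nonresponse fraction = 1 − 0.33 = 0.67.
Bias = (nonresponse fraction) × (respondent percentage − nonrespondent percentage)
     = 0.67 × (44.5 − 62.7) = 0.67 × -18.2 = -12.194.

-12.2 percentage points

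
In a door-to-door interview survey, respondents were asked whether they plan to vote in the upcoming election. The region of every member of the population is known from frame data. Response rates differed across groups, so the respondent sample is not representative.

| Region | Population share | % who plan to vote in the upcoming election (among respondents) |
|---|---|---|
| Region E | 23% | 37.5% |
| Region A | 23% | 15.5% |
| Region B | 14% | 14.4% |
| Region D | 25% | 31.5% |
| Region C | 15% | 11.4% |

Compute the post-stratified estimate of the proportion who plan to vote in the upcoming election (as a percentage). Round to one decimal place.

23.8%

Reweight to the known region distribution:
  Region E: 0.23 × 37.5 = 8.625
  Region A: 0.23 × 15.5 = 3.565
  Region B: 0.14 × 14.4 = 2.016
  Region D: 0.25 × 31.5 = 7.875
  Region C: 0.15 × 11.4 = 1.71
Post-stratified estimate = 23.791 → 23.8%.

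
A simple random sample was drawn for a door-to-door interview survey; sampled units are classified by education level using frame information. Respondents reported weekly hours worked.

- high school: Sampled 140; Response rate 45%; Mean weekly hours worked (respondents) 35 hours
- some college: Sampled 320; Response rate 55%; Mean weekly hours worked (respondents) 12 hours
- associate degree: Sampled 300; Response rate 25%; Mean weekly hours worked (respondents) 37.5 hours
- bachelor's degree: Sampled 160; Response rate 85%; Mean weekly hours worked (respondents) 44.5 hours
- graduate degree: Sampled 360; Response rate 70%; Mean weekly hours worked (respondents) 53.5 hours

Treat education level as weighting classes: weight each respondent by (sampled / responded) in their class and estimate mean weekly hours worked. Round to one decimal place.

36.2

Inverse-response-rate weighting restores each class to its sampled count, so class totals weight by n_sampled:
  high school: 140 × 35 = 4900
  some college: 320 × 12 = 3840
  associate degree: 300 × 37.5 = 11,250
  bachelor's degree: 160 × 44.5 = 7120
  graduate degree: 360 × 53.5 = 19,260
Adjusted estimate = 46,370 / 1,280 = 36.2266 → 36.2.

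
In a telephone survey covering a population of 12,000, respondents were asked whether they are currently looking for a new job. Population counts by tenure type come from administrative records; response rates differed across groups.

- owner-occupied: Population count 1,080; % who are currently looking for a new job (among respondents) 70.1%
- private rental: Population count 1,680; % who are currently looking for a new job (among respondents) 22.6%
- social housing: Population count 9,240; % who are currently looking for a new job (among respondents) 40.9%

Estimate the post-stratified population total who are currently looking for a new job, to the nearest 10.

4,920

Estimated count per cell = population count × respondent percentage:
  owner-occupied: 1,080 × 70.1% = 757.08
  private rental: 1,680 × 22.6% = 379.68
  social housing: 9,240 × 40.9% = 3779.16
Estimated total = 4915.92 → 4,920.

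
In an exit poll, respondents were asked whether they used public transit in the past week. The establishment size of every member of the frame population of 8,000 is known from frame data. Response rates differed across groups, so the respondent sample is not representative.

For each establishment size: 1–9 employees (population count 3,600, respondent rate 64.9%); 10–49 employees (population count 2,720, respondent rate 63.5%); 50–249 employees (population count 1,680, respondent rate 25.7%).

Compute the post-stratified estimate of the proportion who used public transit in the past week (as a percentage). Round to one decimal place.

Post-stratification weights by population share, not respondent share:
  1–9 employees: (3,600/8,000) × 64.9 = 29.205
  10–49 employees: (2,720/8,000) × 63.5 = 21.59
  50–249 employees: (1,680/8,000) × 25.7 = 5.397
Post-stratified estimate = 56.192 → 56.2%.

56.2%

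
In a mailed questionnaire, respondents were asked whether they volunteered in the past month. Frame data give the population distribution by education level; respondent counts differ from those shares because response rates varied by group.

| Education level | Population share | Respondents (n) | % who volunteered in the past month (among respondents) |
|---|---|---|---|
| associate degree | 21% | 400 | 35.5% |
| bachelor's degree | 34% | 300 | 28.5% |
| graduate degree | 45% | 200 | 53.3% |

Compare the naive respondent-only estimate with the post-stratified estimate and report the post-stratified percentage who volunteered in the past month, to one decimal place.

41.1%

Without adjustment, the pooled respondent share is:
  (400/900)×35.5 + (300/900)×28.5 + (200/900)×53.3 = 37.1222%
Post-stratified estimate weights by population shares:
  0.21×35.5 + 0.34×28.5 + 0.45×53.3 = 41.13%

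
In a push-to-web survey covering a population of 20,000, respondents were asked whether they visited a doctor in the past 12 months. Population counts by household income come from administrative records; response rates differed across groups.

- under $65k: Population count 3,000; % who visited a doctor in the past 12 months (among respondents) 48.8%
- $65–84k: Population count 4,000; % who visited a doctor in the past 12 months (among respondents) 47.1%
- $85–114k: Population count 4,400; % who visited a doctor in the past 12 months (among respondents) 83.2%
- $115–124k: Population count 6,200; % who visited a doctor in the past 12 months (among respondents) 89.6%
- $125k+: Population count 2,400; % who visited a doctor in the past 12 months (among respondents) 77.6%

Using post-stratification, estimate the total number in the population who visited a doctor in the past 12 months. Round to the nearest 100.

Apply each group's respondent rate to its population count:
  under $65k: 3,000 × 48.8% = 1464
  $65–84k: 4,000 × 47.1% = 1884
  $85–114k: 4,400 × 83.2% = 3660.8
  $115–124k: 6,200 × 89.6% = 5555.2
  $125k+: 2,400 × 77.6% = 1862.4
Estimated total = 14426.4 → 14,400.

14,400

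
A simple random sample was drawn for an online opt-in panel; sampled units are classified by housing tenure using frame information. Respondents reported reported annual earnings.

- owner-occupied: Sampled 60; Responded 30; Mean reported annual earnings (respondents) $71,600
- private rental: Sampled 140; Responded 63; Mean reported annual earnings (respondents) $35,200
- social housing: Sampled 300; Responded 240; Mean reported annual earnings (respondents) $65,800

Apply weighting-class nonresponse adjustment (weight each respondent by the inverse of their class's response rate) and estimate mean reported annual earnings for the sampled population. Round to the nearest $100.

$57,900

Response rates by class: owner-occupied 30/60 = 50%, private rental 63/140 = 45%, social housing 240/300 = 80%.
Weighting each respondent by the inverse class response rate inflates each class back to its sampled size, so the class weight is n_sampled:
  owner-occupied: 60 × 71,600 = 4,296,000
  private rental: 140 × 35,200 = 4,928,000
  social housing: 300 × 65,800 = 19,740,000
Adjusted estimate = 28,964,000 / 500 = 57,928 → $57,900.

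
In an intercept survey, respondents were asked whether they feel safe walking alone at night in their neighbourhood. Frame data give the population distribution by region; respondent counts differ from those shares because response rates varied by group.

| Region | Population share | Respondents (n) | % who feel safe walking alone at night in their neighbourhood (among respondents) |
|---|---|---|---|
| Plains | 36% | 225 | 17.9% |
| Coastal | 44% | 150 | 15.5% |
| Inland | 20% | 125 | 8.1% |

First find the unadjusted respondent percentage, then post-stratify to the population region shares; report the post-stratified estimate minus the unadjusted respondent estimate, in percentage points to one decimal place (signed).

+0.2 percentage points

Without adjustment, the pooled respondent share is:
  (225/500)×17.9 + (150/500)×15.5 + (125/500)×8.1 = 14.73%
Post-stratified estimate weights by population shares:
  0.36×17.9 + 0.44×15.5 + 0.2×8.1 = 14.884%
Difference = 14.884 − 14.73 = 0.154 pp.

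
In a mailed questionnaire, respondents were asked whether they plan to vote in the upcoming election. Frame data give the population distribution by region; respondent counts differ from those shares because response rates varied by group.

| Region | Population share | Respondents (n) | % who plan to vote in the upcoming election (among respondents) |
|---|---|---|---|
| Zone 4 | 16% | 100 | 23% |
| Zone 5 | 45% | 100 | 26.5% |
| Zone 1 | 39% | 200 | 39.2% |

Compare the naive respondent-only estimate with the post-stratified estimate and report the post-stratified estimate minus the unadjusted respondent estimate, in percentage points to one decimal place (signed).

-1.1 percentage points

Without adjustment, the pooled respondent share is:
  (100/400)×23 + (100/400)×26.5 + (200/400)×39.2 = 31.975%
Post-stratifying to population shares instead:
  0.16×23 + 0.45×26.5 + 0.39×39.2 = 30.893%
Difference = 30.893 − 31.975 = -1.082 pp.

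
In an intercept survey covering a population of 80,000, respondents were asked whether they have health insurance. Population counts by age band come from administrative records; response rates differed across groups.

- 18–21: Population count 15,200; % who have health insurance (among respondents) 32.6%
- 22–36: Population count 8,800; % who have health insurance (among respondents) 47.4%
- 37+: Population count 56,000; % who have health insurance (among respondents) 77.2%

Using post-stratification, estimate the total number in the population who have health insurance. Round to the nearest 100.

Apply each group's respondent rate to its population count:
  18–21: 15,200 × 32.6% = 4955.2
  22–36: 8,800 × 47.4% = 4171.2
  37+: 56,000 × 77.2% = 43,232
Estimated total = 52358.4 → 52,400.

52,400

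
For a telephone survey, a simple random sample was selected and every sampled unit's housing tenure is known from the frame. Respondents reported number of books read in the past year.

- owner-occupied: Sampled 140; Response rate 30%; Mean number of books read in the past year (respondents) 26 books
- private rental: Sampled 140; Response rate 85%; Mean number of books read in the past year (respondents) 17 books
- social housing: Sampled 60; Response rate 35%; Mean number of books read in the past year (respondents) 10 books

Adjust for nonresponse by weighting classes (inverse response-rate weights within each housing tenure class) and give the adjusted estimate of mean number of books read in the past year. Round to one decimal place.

19.5

Each respondent's weight = sampled/responded in their class; summing within a class gives n_sampled, so:
  owner-occupied: 140 × 26 = 3640
  private rental: 140 × 17 = 2380
  social housing: 60 × 10 = 600
Adjusted estimate = 6620 / 340 = 19.4706 → 19.5.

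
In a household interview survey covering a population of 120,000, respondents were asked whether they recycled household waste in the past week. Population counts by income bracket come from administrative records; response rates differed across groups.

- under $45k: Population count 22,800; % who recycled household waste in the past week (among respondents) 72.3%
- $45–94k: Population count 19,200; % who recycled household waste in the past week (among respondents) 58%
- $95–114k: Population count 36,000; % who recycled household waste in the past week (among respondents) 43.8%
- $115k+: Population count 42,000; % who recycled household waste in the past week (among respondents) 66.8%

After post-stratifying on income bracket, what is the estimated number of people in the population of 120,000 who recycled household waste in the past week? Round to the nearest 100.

71,400

Apply each group's respondent rate to its population count:
  under $45k: 22,800 × 72.3% = 16484.4
  $45–94k: 19,200 × 58% = 11,136
  $95–114k: 36,000 × 43.8% = 15,768
  $115k+: 42,000 × 66.8% = 28,056
Estimated total = 71444.4 → 71,400.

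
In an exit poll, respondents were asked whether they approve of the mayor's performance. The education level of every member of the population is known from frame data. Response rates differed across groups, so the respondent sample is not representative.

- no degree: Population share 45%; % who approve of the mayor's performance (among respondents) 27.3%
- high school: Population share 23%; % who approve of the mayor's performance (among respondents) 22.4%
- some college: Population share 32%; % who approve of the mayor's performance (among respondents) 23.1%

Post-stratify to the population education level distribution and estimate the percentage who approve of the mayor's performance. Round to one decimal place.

Weight each group's respondent value by its population share:
  no degree: 0.45 × 27.3 = 12.285
  high school: 0.23 × 22.4 = 5.152
  some college: 0.32 × 23.1 = 7.392
Post-stratified estimate = 24.829 → 24.8%.

24.8%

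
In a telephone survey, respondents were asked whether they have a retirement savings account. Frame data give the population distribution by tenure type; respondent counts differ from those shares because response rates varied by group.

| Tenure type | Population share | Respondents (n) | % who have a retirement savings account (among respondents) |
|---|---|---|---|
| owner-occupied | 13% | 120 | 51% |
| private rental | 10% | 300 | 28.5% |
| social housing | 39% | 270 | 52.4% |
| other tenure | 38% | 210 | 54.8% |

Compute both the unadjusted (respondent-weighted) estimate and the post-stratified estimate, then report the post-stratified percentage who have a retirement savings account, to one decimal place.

Naive respondent-only estimate (weights = respondent counts):
  (120/900)×51 + (300/900)×28.5 + (270/900)×52.4 + (210/900)×54.8 = 44.8067%
Post-stratifying to population shares instead:
  0.13×51 + 0.1×28.5 + 0.39×52.4 + 0.38×54.8 = 50.74%

50.7%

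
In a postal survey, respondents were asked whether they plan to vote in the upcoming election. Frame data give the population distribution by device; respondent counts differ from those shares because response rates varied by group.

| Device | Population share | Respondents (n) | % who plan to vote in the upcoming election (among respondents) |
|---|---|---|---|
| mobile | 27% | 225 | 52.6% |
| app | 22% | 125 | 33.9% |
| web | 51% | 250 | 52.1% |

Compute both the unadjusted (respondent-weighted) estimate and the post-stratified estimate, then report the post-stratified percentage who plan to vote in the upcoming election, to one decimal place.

48.2%

Without adjustment, the pooled respondent share is:
  (225/600)×52.6 + (125/600)×33.9 + (250/600)×52.1 = 48.4958%
Reweighting by population device shares:
  0.27×52.6 + 0.22×33.9 + 0.51×52.1 = 48.231%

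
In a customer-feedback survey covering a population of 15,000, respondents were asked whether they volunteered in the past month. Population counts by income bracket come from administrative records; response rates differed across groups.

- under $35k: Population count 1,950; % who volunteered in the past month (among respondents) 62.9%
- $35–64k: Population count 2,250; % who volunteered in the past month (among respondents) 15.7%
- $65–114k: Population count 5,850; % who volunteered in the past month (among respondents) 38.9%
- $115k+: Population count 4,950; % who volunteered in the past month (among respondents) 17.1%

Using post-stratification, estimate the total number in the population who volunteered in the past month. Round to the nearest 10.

4,700

Estimated count per cell = population count × respondent percentage:
  under $35k: 1,950 × 62.9% = 1226.55
  $35–64k: 2,250 × 15.7% = 353.25
  $65–114k: 5,850 × 38.9% = 2275.65
  $115k+: 4,950 × 17.1% = 846.45
Estimated total = 4701.9 → 4,700.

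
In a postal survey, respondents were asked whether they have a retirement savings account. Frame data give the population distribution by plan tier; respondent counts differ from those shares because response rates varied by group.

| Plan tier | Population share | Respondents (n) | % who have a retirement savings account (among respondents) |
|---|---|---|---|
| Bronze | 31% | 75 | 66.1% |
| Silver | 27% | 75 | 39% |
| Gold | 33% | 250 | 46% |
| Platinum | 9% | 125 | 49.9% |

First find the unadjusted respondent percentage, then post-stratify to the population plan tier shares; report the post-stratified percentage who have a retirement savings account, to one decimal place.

Naive respondent-only estimate (weights = respondent counts):
  (75/525)×66.1 + (75/525)×39 + (250/525)×46 + (125/525)×49.9 = 48.8%
Post-stratified estimate weights by population shares:
  0.31×66.1 + 0.27×39 + 0.33×46 + 0.09×49.9 = 50.692%

50.7%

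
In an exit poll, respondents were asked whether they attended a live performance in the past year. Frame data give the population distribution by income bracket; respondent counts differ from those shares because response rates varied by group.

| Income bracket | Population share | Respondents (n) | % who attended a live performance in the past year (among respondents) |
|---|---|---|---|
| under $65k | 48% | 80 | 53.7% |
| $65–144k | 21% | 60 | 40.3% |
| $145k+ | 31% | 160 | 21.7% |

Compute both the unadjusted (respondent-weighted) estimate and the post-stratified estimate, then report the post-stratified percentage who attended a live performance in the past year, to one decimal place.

Naive respondent-only estimate (weights = respondent counts):
  (80/300)×53.7 + (60/300)×40.3 + (160/300)×21.7 = 33.9533%
Post-stratified estimate weights by population shares:
  0.48×53.7 + 0.21×40.3 + 0.31×21.7 = 40.966%

41.0%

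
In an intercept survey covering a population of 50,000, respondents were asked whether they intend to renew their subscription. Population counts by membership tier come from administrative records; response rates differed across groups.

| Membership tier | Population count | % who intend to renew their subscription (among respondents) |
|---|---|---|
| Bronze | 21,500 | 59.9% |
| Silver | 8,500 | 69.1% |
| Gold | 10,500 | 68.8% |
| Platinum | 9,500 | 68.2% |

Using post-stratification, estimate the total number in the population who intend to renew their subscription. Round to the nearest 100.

Each cell contributes its population count × the respondent rate:
  Bronze: 21,500 × 59.9% = 12878.5
  Silver: 8,500 × 69.1% = 5873.5
  Gold: 10,500 × 68.8% = 7224
  Platinum: 9,500 × 68.2% = 6479
Estimated total = 32,455 → 32,500.

32,500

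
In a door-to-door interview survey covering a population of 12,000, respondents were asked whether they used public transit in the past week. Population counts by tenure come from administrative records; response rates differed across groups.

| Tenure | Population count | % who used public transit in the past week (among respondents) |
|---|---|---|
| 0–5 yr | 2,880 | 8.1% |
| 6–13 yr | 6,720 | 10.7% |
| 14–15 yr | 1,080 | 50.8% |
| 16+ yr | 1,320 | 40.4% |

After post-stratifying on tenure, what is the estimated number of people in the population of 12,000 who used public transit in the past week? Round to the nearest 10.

2,030

Estimated count per cell = population count × respondent percentage:
  0–5 yr: 2,880 × 8.1% = 233.28
  6–13 yr: 6,720 × 10.7% = 719.04
  14–15 yr: 1,080 × 50.8% = 548.64
  16+ yr: 1,320 × 40.4% = 533.28
Estimated total = 2034.24 → 2,030.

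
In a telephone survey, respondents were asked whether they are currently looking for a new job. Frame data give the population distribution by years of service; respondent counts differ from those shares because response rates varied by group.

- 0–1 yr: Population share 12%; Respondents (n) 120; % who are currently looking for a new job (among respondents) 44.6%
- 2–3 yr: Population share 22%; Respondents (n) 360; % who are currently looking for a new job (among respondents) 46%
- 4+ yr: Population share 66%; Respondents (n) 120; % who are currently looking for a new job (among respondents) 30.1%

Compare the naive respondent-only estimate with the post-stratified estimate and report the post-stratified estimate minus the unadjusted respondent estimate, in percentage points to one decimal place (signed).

-7.2 percentage points

Naive respondent-only estimate (weights = respondent counts):
  (120/600)×44.6 + (360/600)×46 + (120/600)×30.1 = 42.54%
Reweighting by population years of service shares:
  0.12×44.6 + 0.22×46 + 0.66×30.1 = 35.338%
Difference = 35.338 − 42.54 = -7.202 pp.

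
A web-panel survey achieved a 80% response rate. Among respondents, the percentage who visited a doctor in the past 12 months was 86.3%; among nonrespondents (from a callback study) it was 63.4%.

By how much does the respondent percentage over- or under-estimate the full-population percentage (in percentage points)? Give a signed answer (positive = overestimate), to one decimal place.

+4.6 percentage points

Nonresponse fraction = 1 − 0.8 = 0.2.
Bias = (nonresponse fraction) × (respondent percentage − nonrespondent percentage)
     = 0.2 × (86.3 − 63.4) = 0.2 × 22.9 = 4.58.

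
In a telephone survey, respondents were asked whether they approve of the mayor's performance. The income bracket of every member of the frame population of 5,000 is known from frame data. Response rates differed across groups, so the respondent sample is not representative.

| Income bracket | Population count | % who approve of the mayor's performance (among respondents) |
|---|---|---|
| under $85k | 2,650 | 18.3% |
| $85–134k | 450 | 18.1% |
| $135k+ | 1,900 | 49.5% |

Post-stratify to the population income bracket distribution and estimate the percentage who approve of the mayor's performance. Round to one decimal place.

Reweight to the known income bracket distribution:
  under $85k: (2,650/5,000) × 18.3 = 9.699
  $85–134k: (450/5,000) × 18.1 = 1.629
  $135k+: (1,900/5,000) × 49.5 = 18.81
Post-stratified estimate = 30.138 → 30.1%.

30.1%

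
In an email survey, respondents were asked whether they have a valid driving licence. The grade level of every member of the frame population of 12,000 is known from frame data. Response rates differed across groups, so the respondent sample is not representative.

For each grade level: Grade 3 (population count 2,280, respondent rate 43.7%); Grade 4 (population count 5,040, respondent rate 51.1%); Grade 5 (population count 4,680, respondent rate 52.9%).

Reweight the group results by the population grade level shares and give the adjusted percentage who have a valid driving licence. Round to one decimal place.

50.4%

Reweight to the known grade level distribution:
  Grade 3: (2,280/12,000) × 43.7 = 8.303
  Grade 4: (5,040/12,000) × 51.1 = 21.462
  Grade 5: (4,680/12,000) × 52.9 = 20.631
Post-stratified estimate = 50.396 → 50.4%.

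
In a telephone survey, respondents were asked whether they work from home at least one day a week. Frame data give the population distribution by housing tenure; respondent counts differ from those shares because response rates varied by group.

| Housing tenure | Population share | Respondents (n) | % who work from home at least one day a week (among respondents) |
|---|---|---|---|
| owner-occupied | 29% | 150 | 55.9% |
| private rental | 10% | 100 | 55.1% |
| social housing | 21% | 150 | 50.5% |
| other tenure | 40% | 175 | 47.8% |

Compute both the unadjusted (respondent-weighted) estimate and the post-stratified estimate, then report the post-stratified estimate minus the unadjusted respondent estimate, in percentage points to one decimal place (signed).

-0.4 percentage points

Without adjustment, the pooled respondent share is:
  (150/575)×55.9 + (100/575)×55.1 + (150/575)×50.5 + (175/575)×47.8 = 51.887%
Post-stratifying to population shares instead:
  0.29×55.9 + 0.1×55.1 + 0.21×50.5 + 0.4×47.8 = 51.446%
Difference = 51.446 − 51.887 = -0.441 pp.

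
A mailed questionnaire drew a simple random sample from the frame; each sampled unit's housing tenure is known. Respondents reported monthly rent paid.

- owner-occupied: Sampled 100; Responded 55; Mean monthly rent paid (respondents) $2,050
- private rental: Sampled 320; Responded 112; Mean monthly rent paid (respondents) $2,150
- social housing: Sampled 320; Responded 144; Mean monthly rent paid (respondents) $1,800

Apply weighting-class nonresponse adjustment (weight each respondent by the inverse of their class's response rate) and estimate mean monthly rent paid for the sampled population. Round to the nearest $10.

Response rates by class: owner-occupied 55/100 = 55%, private rental 112/320 = 35%, social housing 144/320 = 45%.
With weight = n_sampled/n_responded per class, the weighted class total is n_sampled:
  owner-occupied: 100 × 2050 = 205,000
  private rental: 320 × 2150 = 688,000
  social housing: 320 × 1800 = 576,000
Adjusted estimate = 1,469,000 / 740 = 1985.14 → $1,990.

$1,990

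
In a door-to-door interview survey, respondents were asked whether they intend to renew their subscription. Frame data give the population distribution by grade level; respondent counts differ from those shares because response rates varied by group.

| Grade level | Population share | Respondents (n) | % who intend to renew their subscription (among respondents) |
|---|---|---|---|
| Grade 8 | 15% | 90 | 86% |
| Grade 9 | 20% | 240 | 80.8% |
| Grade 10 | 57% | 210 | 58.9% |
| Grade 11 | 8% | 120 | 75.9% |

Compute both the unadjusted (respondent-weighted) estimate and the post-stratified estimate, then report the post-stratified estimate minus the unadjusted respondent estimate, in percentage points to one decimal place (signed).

Without adjustment, the pooled respondent share is:
  (90/660)×86 + (240/660)×80.8 + (210/660)×58.9 + (120/660)×75.9 = 73.65%
Post-stratified estimate weights by population shares:
  0.15×86 + 0.2×80.8 + 0.57×58.9 + 0.08×75.9 = 68.705%
Difference = 68.705 − 73.65 = -4.945 pp.

-4.9 percentage points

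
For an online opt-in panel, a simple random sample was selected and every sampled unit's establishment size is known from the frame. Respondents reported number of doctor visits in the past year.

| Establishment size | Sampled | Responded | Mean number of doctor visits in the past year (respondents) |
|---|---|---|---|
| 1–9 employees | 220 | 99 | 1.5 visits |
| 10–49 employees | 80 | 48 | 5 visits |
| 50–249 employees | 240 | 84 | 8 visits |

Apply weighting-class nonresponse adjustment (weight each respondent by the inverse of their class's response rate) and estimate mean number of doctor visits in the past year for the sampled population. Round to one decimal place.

Class response rates: 1–9 employees 99/220 = 45%, 10–49 employees 48/80 = 60%, 50–249 employees 84/240 = 35%.
Each respondent's weight = sampled/responded in their class; summing within a class gives n_sampled, so:
  1–9 employees: 220 × 1.5 = 330
  10–49 employees: 80 × 5 = 400
  50–249 employees: 240 × 8 = 1920
Adjusted estimate = 2650 / 540 = 4.90741 → 4.9.

4.9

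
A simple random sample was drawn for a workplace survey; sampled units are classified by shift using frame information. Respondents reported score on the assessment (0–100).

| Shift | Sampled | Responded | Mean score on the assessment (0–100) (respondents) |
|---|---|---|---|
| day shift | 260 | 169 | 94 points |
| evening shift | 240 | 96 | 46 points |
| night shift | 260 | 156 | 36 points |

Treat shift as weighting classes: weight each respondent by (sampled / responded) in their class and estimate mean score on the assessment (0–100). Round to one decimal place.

Response rates by class: day shift 169/260 = 65%, evening shift 96/240 = 40%, night shift 156/260 = 60%.
Inverse-response-rate weighting restores each class to its sampled count, so class totals weight by n_sampled:
  day shift: 260 × 94 = 24,440
  evening shift: 240 × 46 = 11,040
  night shift: 260 × 36 = 9360
Adjusted estimate = 44,840 / 760 = 59 → 59.0.

59.0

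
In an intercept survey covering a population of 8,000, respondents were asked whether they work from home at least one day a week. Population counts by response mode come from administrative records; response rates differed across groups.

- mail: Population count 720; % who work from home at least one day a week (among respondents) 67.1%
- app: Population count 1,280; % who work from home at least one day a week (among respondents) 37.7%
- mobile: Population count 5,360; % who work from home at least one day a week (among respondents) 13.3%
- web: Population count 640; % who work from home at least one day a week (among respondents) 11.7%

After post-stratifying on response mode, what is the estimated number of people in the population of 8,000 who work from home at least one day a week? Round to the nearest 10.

Each cell contributes its population count × the respondent rate:
  mail: 720 × 67.1% = 483.12
  app: 1,280 × 37.7% = 482.56
  mobile: 5,360 × 13.3% = 712.88
  web: 640 × 11.7% = 74.88
Estimated total = 1753.44 → 1,750.

1,750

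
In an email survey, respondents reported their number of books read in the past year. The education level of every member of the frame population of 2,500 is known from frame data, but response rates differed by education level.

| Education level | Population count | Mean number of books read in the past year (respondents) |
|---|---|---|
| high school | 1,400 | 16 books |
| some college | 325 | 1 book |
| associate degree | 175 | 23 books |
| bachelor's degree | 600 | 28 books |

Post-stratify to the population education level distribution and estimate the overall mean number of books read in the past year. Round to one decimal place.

17.4

Reweight to the known education level distribution:
  high school: (1,400/2,500) × 16 = 8.96
  some college: (325/2,500) × 1 = 0.13
  associate degree: (175/2,500) × 23 = 1.61
  bachelor's degree: (600/2,500) × 28 = 6.72
Post-stratified estimate = 17.42 → 17.4.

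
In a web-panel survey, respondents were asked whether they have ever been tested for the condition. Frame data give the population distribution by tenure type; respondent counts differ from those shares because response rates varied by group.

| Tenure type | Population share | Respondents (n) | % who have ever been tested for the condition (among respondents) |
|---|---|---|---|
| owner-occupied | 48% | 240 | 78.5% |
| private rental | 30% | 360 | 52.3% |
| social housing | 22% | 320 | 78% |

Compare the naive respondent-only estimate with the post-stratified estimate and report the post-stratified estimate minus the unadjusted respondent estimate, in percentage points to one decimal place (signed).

Without adjustment, the pooled respondent share is:
  (240/920)×78.5 + (360/920)×52.3 + (320/920)×78 = 68.0739%
Reweighting by population tenure type shares:
  0.48×78.5 + 0.3×52.3 + 0.22×78 = 70.53%
Difference = 70.53 − 68.0739 = 2.4561 pp.

+2.5 percentage points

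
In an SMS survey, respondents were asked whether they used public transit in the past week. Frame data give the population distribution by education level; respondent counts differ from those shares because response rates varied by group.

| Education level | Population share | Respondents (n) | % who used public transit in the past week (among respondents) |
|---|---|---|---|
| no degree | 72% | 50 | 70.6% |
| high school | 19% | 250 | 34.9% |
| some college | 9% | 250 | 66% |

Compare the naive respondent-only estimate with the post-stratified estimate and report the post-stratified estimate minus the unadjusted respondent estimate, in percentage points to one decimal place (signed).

+11.1 percentage points

Without adjustment, the pooled respondent share is:
  (50/550)×70.6 + (250/550)×34.9 + (250/550)×66 = 52.2818%
Post-stratified estimate weights by population shares:
  0.72×70.6 + 0.19×34.9 + 0.09×66 = 63.403%
Difference = 63.403 − 52.2818 = 11.1212 pp.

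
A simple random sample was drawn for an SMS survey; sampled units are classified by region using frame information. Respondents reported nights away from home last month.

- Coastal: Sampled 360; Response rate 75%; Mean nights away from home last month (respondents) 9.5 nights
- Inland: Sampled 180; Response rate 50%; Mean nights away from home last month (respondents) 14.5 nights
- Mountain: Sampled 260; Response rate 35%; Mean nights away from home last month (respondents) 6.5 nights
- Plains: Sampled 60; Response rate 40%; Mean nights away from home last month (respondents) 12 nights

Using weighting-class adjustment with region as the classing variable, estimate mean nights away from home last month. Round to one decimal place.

With weight = n_sampled/n_responded per class, the weighted class total is n_sampled:
  Coastal: 360 × 9.5 = 3420
  Inland: 180 × 14.5 = 2610
  Mountain: 260 × 6.5 = 1690
  Plains: 60 × 12 = 720
Adjusted estimate = 8440 / 860 = 9.81395 → 9.8.

9.8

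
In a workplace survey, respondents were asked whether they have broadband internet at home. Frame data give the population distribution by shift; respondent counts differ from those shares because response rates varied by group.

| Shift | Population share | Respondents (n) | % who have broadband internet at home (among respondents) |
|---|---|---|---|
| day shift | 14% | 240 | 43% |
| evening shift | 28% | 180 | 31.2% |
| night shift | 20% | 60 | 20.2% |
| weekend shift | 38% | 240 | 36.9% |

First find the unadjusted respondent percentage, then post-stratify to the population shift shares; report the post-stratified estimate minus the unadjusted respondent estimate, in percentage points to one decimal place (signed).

-3.3 percentage points

Naive respondent-only estimate (weights = respondent counts):
  (240/720)×43 + (180/720)×31.2 + (60/720)×20.2 + (240/720)×36.9 = 36.1167%
Reweighting by population shift shares:
  0.14×43 + 0.28×31.2 + 0.2×20.2 + 0.38×36.9 = 32.818%
Difference = 32.818 − 36.1167 = -3.2987 pp.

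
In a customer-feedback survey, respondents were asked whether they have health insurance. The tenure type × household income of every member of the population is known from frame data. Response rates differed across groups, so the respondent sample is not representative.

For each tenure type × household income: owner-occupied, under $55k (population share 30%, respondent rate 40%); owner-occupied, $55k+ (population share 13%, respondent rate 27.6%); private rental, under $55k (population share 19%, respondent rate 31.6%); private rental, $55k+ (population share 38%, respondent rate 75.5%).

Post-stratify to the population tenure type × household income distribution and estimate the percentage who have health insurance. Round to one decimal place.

50.3%

Weight each group's respondent value by its population share:
  owner-occupied, under $55k: 0.3 × 40 = 12
  owner-occupied, $55k+: 0.13 × 27.6 = 3.588
  private rental, under $55k: 0.19 × 31.6 = 6.004
  private rental, $55k+: 0.38 × 75.5 = 28.69
Post-stratified estimate = 50.282 → 50.3%.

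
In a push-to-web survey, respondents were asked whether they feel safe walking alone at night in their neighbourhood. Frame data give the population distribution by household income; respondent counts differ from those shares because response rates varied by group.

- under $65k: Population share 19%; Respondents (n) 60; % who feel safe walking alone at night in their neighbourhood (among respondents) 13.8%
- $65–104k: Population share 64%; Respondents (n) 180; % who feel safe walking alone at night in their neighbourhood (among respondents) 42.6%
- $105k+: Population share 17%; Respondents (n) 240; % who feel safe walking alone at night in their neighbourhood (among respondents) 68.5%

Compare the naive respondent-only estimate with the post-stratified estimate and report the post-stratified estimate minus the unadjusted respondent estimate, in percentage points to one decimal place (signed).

Unadjusted (pooled respondent) estimate weights by respondent counts:
  (60/480)×13.8 + (180/480)×42.6 + (240/480)×68.5 = 51.95%
Reweighting by population household income shares:
  0.19×13.8 + 0.64×42.6 + 0.17×68.5 = 41.531%
Difference = 41.531 − 51.95 = -10.419 pp.

-10.4 percentage points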